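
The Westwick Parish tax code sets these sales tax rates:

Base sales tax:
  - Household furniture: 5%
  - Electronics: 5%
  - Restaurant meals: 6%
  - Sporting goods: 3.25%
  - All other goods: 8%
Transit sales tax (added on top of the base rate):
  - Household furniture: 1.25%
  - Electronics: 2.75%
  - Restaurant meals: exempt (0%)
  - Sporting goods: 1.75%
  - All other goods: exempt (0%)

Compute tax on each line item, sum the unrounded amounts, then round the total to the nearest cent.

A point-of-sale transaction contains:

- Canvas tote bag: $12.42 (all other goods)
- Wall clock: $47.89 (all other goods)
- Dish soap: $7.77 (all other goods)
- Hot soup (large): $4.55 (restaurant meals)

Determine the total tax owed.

Canvas tote bag $12.42: all other goods → 8% + 0% transit = 8% → $0.9936
Wall clock $47.89: all other goods → 8% + 0% transit = 8% → $3.8312
Dish soap $7.77: all other goods → 8% + 0% transit = 8% → $0.6216
Hot soup (large) $4.55: restaurant meals → 6% + 0% transit = 6% → $0.273
Unrounded tax sum = $5.7194 → $5.72

$5.72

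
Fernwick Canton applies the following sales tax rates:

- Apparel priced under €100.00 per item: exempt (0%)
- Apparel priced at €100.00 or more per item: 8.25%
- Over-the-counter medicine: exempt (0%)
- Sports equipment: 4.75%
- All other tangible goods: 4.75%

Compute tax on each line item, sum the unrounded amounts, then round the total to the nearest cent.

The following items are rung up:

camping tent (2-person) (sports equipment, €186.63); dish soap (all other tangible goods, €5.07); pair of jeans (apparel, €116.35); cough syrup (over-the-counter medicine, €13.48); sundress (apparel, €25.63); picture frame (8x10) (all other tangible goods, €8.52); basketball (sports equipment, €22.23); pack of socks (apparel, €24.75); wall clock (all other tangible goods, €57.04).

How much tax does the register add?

Camping tent (2-person) €186.63: sports equipment → 4.75% → €8.864925
Dish soap €5.07: all other tangible goods → 4.75% → €0.240825
Pair of jeans €116.35: apparel, €100.00 or more → 8.25% → €9.598875
Cough syrup €13.48: over-the-counter medicine → 0% → €0.00
Sundress €25.63: apparel, under €100.00 → 0% → €0.00
Picture frame (8x10) €8.52: all other tangible goods → 4.75% → €0.4047
Basketball €22.23: sports equipment → 4.75% → €1.055925
Pack of socks €24.75: apparel, under €100.00 → 0% → €0.00
Wall clock €57.04: all other tangible goods → 4.75% → €2.7094
Unrounded tax sum = €22.87465 → €22.87

€22.87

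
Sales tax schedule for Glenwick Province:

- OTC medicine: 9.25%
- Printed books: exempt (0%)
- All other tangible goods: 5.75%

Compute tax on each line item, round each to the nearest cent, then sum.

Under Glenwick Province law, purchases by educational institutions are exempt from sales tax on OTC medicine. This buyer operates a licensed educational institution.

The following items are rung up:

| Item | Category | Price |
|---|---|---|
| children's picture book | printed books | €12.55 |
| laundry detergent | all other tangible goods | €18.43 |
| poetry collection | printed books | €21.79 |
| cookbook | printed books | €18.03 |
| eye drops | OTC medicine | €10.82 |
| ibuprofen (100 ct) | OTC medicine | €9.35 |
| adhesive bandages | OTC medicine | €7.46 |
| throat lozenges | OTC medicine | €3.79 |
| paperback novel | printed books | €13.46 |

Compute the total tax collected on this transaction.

Children's picture book €12.55: printed books → 0% → €0.00
Laundry detergent €18.43: all other tangible goods → 5.75% → €1.06
Poetry collection €21.79: printed books → 0% → €0.00
Cookbook €18.03: printed books → 0% → €0.00
Eye drops €10.82: OTC medicine, buyer-exempt → 0% → €0.00
Ibuprofen (100 ct) €9.35: OTC medicine, buyer-exempt → 0% → €0.00
Adhesive bandages €7.46: OTC medicine, buyer-exempt → 0% → €0.00
Throat lozenges €3.79: OTC medicine, buyer-exempt → 0% → €0.00
Paperback novel €13.46: printed books → 0% → €0.00
Total tax = €1.06

€1.06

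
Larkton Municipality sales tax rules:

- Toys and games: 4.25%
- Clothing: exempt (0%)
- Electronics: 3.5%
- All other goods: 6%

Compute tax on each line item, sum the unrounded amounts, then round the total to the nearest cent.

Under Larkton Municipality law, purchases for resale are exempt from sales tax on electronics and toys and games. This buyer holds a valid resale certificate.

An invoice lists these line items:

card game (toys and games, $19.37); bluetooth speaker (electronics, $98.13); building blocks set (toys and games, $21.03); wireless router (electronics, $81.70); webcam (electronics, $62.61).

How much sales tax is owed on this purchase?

$0.00

Card game $19.37: toys and games, buyer-exempt → 0% → $0.00
Bluetooth speaker $98.13: electronics, buyer-exempt → 0% → $0.00
Building blocks set $21.03: toys and games, buyer-exempt → 0% → $0.00
Wireless router $81.70: electronics, buyer-exempt → 0% → $0.00
Webcam $62.61: electronics, buyer-exempt → 0% → $0.00
Unrounded tax sum = $0.00 → $0.00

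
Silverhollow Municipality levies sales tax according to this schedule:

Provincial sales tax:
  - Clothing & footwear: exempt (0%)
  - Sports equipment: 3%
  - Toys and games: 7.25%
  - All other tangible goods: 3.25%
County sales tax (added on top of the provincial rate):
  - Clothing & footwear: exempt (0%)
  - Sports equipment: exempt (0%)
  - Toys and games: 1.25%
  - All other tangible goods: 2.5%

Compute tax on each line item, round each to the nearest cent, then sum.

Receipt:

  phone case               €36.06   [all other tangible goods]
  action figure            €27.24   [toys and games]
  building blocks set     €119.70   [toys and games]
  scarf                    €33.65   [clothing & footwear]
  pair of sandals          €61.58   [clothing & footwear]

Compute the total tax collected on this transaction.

Phone case €36.06: all other tangible goods → 3.25% + 2.5% county = 5.75% → €2.07
Action figure €27.24: toys and games → 7.25% + 1.25% county = 8.5% → €2.32
Building blocks set €119.70: toys and games → 7.25% + 1.25% county = 8.5% → €10.17
Scarf €33.65: clothing & footwear → 0% + 0% county = 0% → €0.00
Pair of sandals €61.58: clothing & footwear → 0% + 0% county = 0% → €0.00
Total tax = €2.07 + €2.32 + €10.17 = €14.56

€14.56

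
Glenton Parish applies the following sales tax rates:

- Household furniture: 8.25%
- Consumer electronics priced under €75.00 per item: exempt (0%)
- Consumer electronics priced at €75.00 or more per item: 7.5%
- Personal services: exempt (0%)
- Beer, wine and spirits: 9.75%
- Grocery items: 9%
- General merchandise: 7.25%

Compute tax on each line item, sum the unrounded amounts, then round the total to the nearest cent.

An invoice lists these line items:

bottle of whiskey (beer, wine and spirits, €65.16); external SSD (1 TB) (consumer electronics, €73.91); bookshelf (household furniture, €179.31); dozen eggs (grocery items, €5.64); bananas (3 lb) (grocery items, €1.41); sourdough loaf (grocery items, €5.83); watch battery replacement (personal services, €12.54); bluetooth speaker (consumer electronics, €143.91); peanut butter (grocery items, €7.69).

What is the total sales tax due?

Bottle of whiskey €65.16: beer, wine and spirits → 9.75% → €6.3531
External SSD (1 TB) €73.91: consumer electronics, under €75.00 → 0% → €0.00
Bookshelf €179.31: household furniture → 8.25% → €14.793075
Dozen eggs €5.64: grocery items → 9% → €0.5076
Bananas (3 lb) €1.41: grocery items → 9% → €0.1269
Sourdough loaf €5.83: grocery items → 9% → €0.5247
Watch battery replacement €12.54: personal services → 0% → €0.00
Bluetooth speaker €143.91: consumer electronics, €75.00 or more → 7.5% → €10.79325
Peanut butter €7.69: grocery items → 9% → €0.6921
Unrounded tax sum = €33.790725 → €33.79

€33.79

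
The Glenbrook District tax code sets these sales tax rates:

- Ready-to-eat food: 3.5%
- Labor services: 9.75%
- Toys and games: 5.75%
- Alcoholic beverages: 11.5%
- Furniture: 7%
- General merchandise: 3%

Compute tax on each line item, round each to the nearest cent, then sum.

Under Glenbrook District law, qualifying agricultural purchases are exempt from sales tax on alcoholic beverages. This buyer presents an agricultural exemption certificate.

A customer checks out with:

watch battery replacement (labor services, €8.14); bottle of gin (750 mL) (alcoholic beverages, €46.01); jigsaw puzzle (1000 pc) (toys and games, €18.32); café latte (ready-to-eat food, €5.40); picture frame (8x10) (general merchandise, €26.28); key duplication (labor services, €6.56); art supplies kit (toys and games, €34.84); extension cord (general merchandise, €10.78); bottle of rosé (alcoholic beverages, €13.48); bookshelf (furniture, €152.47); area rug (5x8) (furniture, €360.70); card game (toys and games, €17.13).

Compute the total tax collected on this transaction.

Watch battery replacement €8.14: labor services → 9.75% → €0.79
Bottle of gin (750 mL) €46.01: alcoholic beverages, buyer-exempt → 0% → €0.00
Jigsaw puzzle (1000 pc) €18.32: toys and games → 5.75% → €1.05
Café latte €5.40: ready-to-eat food → 3.5% → €0.19
Picture frame (8x10) €26.28: general merchandise → 3% → €0.79
Key duplication €6.56: labor services → 9.75% → €0.64
Art supplies kit €34.84: toys and games → 5.75% → €2.00
Extension cord €10.78: general merchandise → 3% → €0.32
Bottle of rosé €13.48: alcoholic beverages, buyer-exempt → 0% → €0.00
Bookshelf €152.47: furniture → 7% → €10.67
Area rug (5x8) €360.70: furniture → 7% → €25.25
Card game €17.13: toys and games → 5.75% → €0.98
Total tax = €0.79 + €1.05 + €0.19 + €0.79 + €0.64 + €2.00 + €0.32 + €10.67 + €25.25 + €0.98 = €42.68

€42.68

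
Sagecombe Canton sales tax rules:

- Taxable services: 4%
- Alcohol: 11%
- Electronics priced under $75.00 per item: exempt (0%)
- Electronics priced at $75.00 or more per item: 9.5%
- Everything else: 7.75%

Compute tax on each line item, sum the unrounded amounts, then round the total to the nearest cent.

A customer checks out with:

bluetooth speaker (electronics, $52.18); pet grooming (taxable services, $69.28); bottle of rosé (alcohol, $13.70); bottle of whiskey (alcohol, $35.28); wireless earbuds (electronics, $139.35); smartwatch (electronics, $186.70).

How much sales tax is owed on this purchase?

$39.13

Bluetooth speaker $52.18: electronics, under $75.00 → 0% → $0.00
Pet grooming $69.28: taxable services → 4% → $2.7712
Bottle of rosé $13.70: alcohol → 11% → $1.507
Bottle of whiskey $35.28: alcohol → 11% → $3.8808
Wireless earbuds $139.35: electronics, $75.00 or more → 9.5% → $13.23825
Smartwatch $186.70: electronics, $75.00 or more → 9.5% → $17.7365
Unrounded tax sum = $39.13375 → $39.13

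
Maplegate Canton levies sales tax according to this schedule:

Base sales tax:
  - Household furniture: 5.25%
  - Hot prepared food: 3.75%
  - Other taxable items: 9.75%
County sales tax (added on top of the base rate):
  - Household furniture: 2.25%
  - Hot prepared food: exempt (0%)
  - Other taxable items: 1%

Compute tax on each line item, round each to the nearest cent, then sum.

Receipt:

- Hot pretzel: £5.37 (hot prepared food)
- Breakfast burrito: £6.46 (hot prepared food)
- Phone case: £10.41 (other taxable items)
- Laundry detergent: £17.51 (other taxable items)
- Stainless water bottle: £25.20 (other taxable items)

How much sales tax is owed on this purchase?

Hot pretzel £5.37: hot prepared food → 3.75% + 0% county = 3.75% → £0.20
Breakfast burrito £6.46: hot prepared food → 3.75% + 0% county = 3.75% → £0.24
Phone case £10.41: other taxable items → 9.75% + 1% county = 10.75% → £1.12
Laundry detergent £17.51: other taxable items → 9.75% + 1% county = 10.75% → £1.88
Stainless water bottle £25.20: other taxable items → 9.75% + 1% county = 10.75% → £2.71
Total tax = £0.20 + £0.24 + £1.12 + £1.88 + £2.71 = £6.15

£6.15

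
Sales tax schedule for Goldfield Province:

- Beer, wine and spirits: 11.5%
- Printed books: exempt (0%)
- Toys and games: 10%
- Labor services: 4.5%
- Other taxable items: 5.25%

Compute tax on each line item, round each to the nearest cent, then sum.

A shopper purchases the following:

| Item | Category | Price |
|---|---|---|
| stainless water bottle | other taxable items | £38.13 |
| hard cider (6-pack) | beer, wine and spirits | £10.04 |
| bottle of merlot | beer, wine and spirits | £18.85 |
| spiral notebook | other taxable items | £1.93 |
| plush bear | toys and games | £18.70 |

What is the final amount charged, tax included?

Stainless water bottle £38.13: other taxable items → 5.25% → £2.00
Hard cider (6-pack) £10.04: beer, wine and spirits → 11.5% → £1.15
Bottle of merlot £18.85: beer, wine and spirits → 11.5% → £2.17
Spiral notebook £1.93: other taxable items → 5.25% → £0.10
Plush bear £18.70: toys and games → 10% → £1.87
Subtotal = £87.65; tax = £7.29; total due = £94.94

£94.94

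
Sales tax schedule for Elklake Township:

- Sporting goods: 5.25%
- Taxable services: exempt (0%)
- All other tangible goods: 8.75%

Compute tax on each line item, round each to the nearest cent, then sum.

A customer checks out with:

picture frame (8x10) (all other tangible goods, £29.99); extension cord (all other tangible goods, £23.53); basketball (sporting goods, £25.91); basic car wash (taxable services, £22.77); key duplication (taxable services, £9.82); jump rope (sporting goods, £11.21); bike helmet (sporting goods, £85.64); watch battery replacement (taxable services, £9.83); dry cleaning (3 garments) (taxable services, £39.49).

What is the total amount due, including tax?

£269.32

Picture frame (8x10) £29.99: all other tangible goods → 8.75% → £2.62
Extension cord £23.53: all other tangible goods → 8.75% → £2.06
Basketball £25.91: sporting goods → 5.25% → £1.36
Basic car wash £22.77: taxable services → 0% → £0.00
Key duplication £9.82: taxable services → 0% → £0.00
Jump rope £11.21: sporting goods → 5.25% → £0.59
Bike helmet £85.64: sporting goods → 5.25% → £4.50
Watch battery replacement £9.83: taxable services → 0% → £0.00
Dry cleaning (3 garments) £39.49: taxable services → 0% → £0.00
Subtotal = £258.19; tax = £11.13; total due = £269.32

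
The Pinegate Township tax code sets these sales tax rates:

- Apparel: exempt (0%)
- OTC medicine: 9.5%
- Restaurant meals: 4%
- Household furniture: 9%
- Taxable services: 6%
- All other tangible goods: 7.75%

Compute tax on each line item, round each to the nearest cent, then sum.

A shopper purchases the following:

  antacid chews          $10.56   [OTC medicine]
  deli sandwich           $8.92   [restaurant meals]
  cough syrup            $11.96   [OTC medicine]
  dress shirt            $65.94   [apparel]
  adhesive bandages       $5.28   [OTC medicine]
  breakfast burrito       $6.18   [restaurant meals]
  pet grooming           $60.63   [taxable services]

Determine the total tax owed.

$6.89

Antacid chews $10.56: OTC medicine → 9.5% → $1.00
Deli sandwich $8.92: restaurant meals → 4% → $0.36
Cough syrup $11.96: OTC medicine → 9.5% → $1.14
Dress shirt $65.94: apparel → 0% → $0.00
Adhesive bandages $5.28: OTC medicine → 9.5% → $0.50
Breakfast burrito $6.18: restaurant meals → 4% → $0.25
Pet grooming $60.63: taxable services → 6% → $3.64
Total tax = $1.00 + $0.36 + $1.14 + $0.50 + $0.25 + $3.64 = $6.89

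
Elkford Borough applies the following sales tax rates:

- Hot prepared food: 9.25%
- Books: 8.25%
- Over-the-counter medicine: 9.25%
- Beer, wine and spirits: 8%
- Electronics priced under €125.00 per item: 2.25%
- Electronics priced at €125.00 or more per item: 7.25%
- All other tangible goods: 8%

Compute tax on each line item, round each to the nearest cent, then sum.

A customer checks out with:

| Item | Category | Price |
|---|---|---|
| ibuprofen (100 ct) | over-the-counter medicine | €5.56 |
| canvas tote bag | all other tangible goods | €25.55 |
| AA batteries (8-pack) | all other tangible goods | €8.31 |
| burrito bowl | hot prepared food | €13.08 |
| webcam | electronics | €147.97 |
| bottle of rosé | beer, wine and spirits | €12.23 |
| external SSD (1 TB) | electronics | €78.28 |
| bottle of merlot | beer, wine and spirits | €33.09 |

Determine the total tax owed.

Ibuprofen (100 ct) €5.56: over-the-counter medicine → 9.25% → €0.51
Canvas tote bag €25.55: all other tangible goods → 8% → €2.04
AA batteries (8-pack) €8.31: all other tangible goods → 8% → €0.66
Burrito bowl €13.08: hot prepared food → 9.25% → €1.21
Webcam €147.97: electronics, €125.00 or more → 7.25% → €10.73
Bottle of rosé €12.23: beer, wine and spirits → 8% → €0.98
External SSD (1 TB) €78.28: electronics, under €125.00 → 2.25% → €1.76
Bottle of merlot €33.09: beer, wine and spirits → 8% → €2.65
Total tax = €0.51 + €2.04 + €0.66 + €1.21 + €10.73 + €0.98 + €1.76 + €2.65 = €20.54

€20.54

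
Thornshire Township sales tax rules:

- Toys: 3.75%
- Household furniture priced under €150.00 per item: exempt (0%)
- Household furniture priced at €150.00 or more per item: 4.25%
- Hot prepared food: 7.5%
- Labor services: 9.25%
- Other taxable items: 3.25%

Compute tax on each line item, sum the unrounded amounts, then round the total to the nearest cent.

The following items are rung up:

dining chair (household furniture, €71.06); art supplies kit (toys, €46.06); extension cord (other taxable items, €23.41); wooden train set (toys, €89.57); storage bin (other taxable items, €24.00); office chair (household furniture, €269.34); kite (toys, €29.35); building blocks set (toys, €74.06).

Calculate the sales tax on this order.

Dining chair €71.06: household furniture, under €150.00 → 0% → €0.00
Art supplies kit €46.06: toys → 3.75% → €1.72725
Extension cord €23.41: other taxable items → 3.25% → €0.760825
Wooden train set €89.57: toys → 3.75% → €3.358875
Storage bin €24.00: other taxable items → 3.25% → €0.78
Office chair €269.34: household furniture, €150.00 or more → 4.25% → €11.44695
Kite €29.35: toys → 3.75% → €1.100625
Building blocks set €74.06: toys → 3.75% → €2.77725
Unrounded tax sum = €21.951775 → €21.95

€21.95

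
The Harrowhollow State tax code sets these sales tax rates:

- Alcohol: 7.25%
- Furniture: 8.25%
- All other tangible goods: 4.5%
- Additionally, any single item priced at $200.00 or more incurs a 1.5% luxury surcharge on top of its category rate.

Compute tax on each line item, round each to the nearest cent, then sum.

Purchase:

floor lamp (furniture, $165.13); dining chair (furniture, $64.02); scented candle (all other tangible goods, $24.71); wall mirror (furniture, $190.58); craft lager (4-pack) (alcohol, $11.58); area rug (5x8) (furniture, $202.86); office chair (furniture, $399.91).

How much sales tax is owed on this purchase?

Floor lamp $165.13: furniture → 8.25% → $13.62
Dining chair $64.02: furniture → 8.25% → $5.28
Scented candle $24.71: all other tangible goods → 4.5% → $1.11
Wall mirror $190.58: furniture → 8.25% → $15.72
Craft lager (4-pack) $11.58: alcohol → 7.25% → $0.84
Area rug (5x8) $202.86: furniture → 8.25% + 1.5% surcharge = 9.75% → $19.78
Office chair $399.91: furniture → 8.25% + 1.5% surcharge = 9.75% → $38.99
Total tax = $13.62 + $5.28 + $1.11 + $15.72 + $0.84 + $19.78 + $38.99 = $95.34

$95.34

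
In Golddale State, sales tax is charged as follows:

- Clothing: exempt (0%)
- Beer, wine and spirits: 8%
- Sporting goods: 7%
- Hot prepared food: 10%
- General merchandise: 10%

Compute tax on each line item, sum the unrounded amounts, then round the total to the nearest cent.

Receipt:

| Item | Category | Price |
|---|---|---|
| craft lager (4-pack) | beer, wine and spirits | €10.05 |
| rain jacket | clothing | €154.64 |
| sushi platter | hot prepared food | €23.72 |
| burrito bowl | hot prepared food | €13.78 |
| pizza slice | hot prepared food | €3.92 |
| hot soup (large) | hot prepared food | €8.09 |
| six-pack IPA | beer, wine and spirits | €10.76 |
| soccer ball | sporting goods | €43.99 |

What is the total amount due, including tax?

€278.65

Craft lager (4-pack) €10.05: beer, wine and spirits → 8% → €0.804
Rain jacket €154.64: clothing → 0% → €0.00
Sushi platter €23.72: hot prepared food → 10% → €2.372
Burrito bowl €13.78: hot prepared food → 10% → €1.378
Pizza slice €3.92: hot prepared food → 10% → €0.392
Hot soup (large) €8.09: hot prepared food → 10% → €0.809
Six-pack IPA €10.76: beer, wine and spirits → 8% → €0.8608
Soccer ball €43.99: sporting goods → 7% → €3.0793
Subtotal = €268.95; unrounded tax = €9.6951 → €9.70; total due = €278.65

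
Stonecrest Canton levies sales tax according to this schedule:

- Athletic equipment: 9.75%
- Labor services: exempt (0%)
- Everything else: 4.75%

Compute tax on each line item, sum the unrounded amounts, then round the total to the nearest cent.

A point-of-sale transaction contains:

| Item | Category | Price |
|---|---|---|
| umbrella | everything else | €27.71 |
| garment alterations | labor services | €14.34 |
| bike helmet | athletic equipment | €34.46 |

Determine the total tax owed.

€4.68

Umbrella €27.71: everything else → 4.75% → €1.316225
Garment alterations €14.34: labor services → 0% → €0.00
Bike helmet €34.46: athletic equipment → 9.75% → €3.35985
Unrounded tax sum = €4.676075 → €4.68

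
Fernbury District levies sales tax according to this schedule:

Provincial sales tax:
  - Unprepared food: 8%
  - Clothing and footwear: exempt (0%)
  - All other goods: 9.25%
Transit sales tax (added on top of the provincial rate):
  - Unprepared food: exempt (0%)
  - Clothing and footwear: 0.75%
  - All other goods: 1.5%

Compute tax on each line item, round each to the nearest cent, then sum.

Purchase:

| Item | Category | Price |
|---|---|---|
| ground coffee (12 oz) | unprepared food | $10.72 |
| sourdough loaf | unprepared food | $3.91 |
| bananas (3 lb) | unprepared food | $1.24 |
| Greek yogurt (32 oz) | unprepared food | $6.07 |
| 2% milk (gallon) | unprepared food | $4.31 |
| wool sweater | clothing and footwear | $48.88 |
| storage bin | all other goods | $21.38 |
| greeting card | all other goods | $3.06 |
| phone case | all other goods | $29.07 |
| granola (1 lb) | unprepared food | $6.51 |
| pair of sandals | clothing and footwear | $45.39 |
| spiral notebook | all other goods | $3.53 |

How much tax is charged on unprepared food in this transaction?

Ground coffee (12 oz) $10.72: unprepared food → 8% + 0% transit = 8% → $0.86
Sourdough loaf $3.91: unprepared food → 8% + 0% transit = 8% → $0.31
Bananas (3 lb) $1.24: unprepared food → 8% + 0% transit = 8% → $0.10
Greek yogurt (32 oz) $6.07: unprepared food → 8% + 0% transit = 8% → $0.49
2% milk (gallon) $4.31: unprepared food → 8% + 0% transit = 8% → $0.34
Granola (1 lb) $6.51: unprepared food → 8% + 0% transit = 8% → $0.52
Tax on unprepared food = $0.86 + $0.31 + $0.10 + $0.49 + $0.34 + $0.52 = $2.62

$2.62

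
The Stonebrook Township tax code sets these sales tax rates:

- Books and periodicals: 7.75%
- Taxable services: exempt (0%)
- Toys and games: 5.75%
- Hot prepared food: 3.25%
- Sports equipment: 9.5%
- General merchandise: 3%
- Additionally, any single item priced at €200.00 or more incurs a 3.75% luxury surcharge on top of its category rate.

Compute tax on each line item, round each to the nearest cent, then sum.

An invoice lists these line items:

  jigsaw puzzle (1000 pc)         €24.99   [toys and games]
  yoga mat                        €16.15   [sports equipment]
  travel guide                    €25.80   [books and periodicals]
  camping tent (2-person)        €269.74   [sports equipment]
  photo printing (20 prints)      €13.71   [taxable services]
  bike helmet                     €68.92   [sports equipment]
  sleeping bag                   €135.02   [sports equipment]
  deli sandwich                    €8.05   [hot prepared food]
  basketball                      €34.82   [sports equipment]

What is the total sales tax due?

Jigsaw puzzle (1000 pc) €24.99: toys and games → 5.75% → €1.44
Yoga mat €16.15: sports equipment → 9.5% → €1.53
Travel guide €25.80: books and periodicals → 7.75% → €2.00
Camping tent (2-person) €269.74: sports equipment → 9.5% + 3.75% surcharge = 13.25% → €35.74
Photo printing (20 prints) €13.71: taxable services → 0% → €0.00
Bike helmet €68.92: sports equipment → 9.5% → €6.55
Sleeping bag €135.02: sports equipment → 9.5% → €12.83
Deli sandwich €8.05: hot prepared food → 3.25% → €0.26
Basketball €34.82: sports equipment → 9.5% → €3.31
Total tax = €1.44 + €1.53 + €2.00 + €35.74 + €6.55 + €12.83 + €0.26 + €3.31 = €63.66

€63.66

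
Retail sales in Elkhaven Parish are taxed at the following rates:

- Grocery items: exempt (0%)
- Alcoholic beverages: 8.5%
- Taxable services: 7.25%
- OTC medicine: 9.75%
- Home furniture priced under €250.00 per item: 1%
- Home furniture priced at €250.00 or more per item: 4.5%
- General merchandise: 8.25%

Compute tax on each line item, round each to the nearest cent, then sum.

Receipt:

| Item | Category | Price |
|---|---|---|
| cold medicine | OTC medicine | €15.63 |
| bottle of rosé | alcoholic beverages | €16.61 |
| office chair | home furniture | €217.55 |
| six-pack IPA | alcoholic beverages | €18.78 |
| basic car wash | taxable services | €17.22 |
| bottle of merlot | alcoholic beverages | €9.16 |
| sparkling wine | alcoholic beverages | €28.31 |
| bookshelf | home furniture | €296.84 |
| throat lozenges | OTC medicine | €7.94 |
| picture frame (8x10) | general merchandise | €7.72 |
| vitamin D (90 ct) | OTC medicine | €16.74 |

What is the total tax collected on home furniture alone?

Office chair €217.55: home furniture, under €250.00 → 1% → €2.18
Bookshelf €296.84: home furniture, €250.00 or more → 4.5% → €13.36
Tax on home furniture = €2.18 + €13.36 = €15.54

€15.54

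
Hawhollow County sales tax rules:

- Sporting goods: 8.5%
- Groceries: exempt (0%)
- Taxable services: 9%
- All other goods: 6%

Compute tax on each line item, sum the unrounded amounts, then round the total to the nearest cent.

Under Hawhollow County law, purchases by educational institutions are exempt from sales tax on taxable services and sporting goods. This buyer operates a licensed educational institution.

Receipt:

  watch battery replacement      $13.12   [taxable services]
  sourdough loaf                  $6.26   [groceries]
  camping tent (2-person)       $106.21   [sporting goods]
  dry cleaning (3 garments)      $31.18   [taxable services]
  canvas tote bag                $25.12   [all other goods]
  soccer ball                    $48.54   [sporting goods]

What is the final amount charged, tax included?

Watch battery replacement $13.12: taxable services, buyer-exempt → 0% → $0.00
Sourdough loaf $6.26: groceries → 0% → $0.00
Camping tent (2-person) $106.21: sporting goods, buyer-exempt → 0% → $0.00
Dry cleaning (3 garments) $31.18: taxable services, buyer-exempt → 0% → $0.00
Canvas tote bag $25.12: all other goods → 6% → $1.5072
Soccer ball $48.54: sporting goods, buyer-exempt → 0% → $0.00
Subtotal = $230.43; unrounded tax = $1.5072 → $1.51; total due = $231.94

$231.94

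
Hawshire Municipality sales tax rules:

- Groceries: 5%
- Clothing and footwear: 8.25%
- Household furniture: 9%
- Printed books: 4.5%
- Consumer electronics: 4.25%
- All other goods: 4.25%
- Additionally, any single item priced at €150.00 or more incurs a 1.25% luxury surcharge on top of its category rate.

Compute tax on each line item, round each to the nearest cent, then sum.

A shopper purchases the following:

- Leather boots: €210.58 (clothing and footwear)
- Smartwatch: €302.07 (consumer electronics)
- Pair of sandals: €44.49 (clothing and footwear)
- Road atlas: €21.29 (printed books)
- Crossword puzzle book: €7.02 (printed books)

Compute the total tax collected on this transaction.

Leather boots €210.58: clothing and footwear → 8.25% + 1.25% surcharge = 9.5% → €20.01
Smartwatch €302.07: consumer electronics → 4.25% + 1.25% surcharge = 5.5% → €16.61
Pair of sandals €44.49: clothing and footwear → 8.25% → €3.67
Road atlas €21.29: printed books → 4.5% → €0.96
Crossword puzzle book €7.02: printed books → 4.5% → €0.32
Total tax = €20.01 + €16.61 + €3.67 + €0.96 + €0.32 = €41.57

€41.57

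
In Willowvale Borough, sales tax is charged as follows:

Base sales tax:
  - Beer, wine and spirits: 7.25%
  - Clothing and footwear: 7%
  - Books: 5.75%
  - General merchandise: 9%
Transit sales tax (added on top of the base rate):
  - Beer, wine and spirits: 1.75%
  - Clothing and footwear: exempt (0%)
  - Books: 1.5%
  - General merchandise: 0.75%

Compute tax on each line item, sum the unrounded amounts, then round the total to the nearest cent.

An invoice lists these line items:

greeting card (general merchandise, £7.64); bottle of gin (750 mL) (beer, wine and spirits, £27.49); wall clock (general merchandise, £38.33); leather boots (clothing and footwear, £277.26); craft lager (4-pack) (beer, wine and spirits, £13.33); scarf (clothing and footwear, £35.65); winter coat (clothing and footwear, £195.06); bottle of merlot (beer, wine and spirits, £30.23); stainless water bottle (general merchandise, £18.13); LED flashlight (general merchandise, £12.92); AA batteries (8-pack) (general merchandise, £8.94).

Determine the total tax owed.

£50.33

Greeting card £7.64: general merchandise → 9% + 0.75% transit = 9.75% → £0.7449
Bottle of gin (750 mL) £27.49: beer, wine and spirits → 7.25% + 1.75% transit = 9% → £2.4741
Wall clock £38.33: general merchandise → 9% + 0.75% transit = 9.75% → £3.737175
Leather boots £277.26: clothing and footwear → 7% + 0% transit = 7% → £19.4082
Craft lager (4-pack) £13.33: beer, wine and spirits → 7.25% + 1.75% transit = 9% → £1.1997
Scarf £35.65: clothing and footwear → 7% + 0% transit = 7% → £2.4955
Winter coat £195.06: clothing and footwear → 7% + 0% transit = 7% → £13.6542
Bottle of merlot £30.23: beer, wine and spirits → 7.25% + 1.75% transit = 9% → £2.7207
Stainless water bottle £18.13: general merchandise → 9% + 0.75% transit = 9.75% → £1.767675
LED flashlight £12.92: general merchandise → 9% + 0.75% transit = 9.75% → £1.2597
AA batteries (8-pack) £8.94: general merchandise → 9% + 0.75% transit = 9.75% → £0.87165
Unrounded tax sum = £50.3335 → £50.33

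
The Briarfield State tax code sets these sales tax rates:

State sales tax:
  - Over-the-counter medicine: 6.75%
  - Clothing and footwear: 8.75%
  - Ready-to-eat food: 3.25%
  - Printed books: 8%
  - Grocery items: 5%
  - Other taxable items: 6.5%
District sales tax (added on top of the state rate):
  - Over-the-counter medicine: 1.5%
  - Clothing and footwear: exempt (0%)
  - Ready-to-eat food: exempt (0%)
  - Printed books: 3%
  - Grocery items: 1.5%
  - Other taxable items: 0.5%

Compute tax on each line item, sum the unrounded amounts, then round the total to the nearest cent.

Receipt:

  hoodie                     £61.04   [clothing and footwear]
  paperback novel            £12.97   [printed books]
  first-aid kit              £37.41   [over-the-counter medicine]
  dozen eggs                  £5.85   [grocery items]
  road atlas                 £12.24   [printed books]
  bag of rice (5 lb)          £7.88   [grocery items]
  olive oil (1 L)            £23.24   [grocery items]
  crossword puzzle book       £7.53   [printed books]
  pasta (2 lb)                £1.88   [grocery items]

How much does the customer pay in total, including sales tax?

£184.59

Hoodie £61.04: clothing and footwear → 8.75% + 0% district = 8.75% → £5.341
Paperback novel £12.97: printed books → 8% + 3% district = 11% → £1.4267
First-aid kit £37.41: over-the-counter medicine → 6.75% + 1.5% district = 8.25% → £3.086325
Dozen eggs £5.85: grocery items → 5% + 1.5% district = 6.5% → £0.38025
Road atlas £12.24: printed books → 8% + 3% district = 11% → £1.3464
Bag of rice (5 lb) £7.88: grocery items → 5% + 1.5% district = 6.5% → £0.5122
Olive oil (1 L) £23.24: grocery items → 5% + 1.5% district = 6.5% → £1.5106
Crossword puzzle book £7.53: printed books → 8% + 3% district = 11% → £0.8283
Pasta (2 lb) £1.88: grocery items → 5% + 1.5% district = 6.5% → £0.1222
Subtotal = £170.04; unrounded tax = £14.553975 → £14.55; total due = £184.59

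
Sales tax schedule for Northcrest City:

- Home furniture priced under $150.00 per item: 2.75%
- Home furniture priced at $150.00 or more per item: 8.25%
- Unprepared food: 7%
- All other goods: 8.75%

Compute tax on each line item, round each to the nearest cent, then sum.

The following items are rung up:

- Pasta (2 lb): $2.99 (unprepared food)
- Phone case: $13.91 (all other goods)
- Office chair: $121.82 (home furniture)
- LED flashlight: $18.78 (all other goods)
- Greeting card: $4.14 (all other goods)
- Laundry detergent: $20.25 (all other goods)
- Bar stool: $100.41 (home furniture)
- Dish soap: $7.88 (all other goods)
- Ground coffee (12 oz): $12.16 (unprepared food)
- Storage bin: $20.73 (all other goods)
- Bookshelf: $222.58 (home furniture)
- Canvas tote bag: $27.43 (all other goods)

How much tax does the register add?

$35.42

Pasta (2 lb) $2.99: unprepared food → 7% → $0.21
Phone case $13.91: all other goods → 8.75% → $1.22
Office chair $121.82: home furniture, under $150.00 → 2.75% → $3.35
LED flashlight $18.78: all other goods → 8.75% → $1.64
Greeting card $4.14: all other goods → 8.75% → $0.36
Laundry detergent $20.25: all other goods → 8.75% → $1.77
Bar stool $100.41: home furniture, under $150.00 → 2.75% → $2.76
Dish soap $7.88: all other goods → 8.75% → $0.69
Ground coffee (12 oz) $12.16: unprepared food → 7% → $0.85
Storage bin $20.73: all other goods → 8.75% → $1.81
Bookshelf $222.58: home furniture, $150.00 or more → 8.25% → $18.36
Canvas tote bag $27.43: all other goods → 8.75% → $2.40
Total tax = $0.21 + $1.22 + $3.35 + $1.64 + $0.36 + $1.77 + $2.76 + $0.69 + $0.85 + $1.81 + $18.36 + $2.40 = $35.42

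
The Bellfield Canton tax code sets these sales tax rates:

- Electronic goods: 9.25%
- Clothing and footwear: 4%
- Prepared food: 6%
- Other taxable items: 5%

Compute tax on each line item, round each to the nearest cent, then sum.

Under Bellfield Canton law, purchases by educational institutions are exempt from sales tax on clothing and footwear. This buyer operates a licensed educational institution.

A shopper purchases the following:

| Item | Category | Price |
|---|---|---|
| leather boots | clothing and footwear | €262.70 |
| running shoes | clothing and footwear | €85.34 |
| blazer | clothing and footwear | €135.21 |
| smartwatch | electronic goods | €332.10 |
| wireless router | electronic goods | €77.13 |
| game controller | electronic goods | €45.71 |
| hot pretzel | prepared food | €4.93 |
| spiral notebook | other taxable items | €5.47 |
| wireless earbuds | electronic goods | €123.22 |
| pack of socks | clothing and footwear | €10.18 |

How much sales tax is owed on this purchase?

€54.05

Leather boots €262.70: clothing and footwear, buyer-exempt → 0% → €0.00
Running shoes €85.34: clothing and footwear, buyer-exempt → 0% → €0.00
Blazer €135.21: clothing and footwear, buyer-exempt → 0% → €0.00
Smartwatch €332.10: electronic goods → 9.25% → €30.72
Wireless router €77.13: electronic goods → 9.25% → €7.13
Game controller €45.71: electronic goods → 9.25% → €4.23
Hot pretzel €4.93: prepared food → 6% → €0.30
Spiral notebook €5.47: other taxable items → 5% → €0.27
Wireless earbuds €123.22: electronic goods → 9.25% → €11.40
Pack of socks €10.18: clothing and footwear, buyer-exempt → 0% → €0.00
Total tax = €30.72 + €7.13 + €4.23 + €0.30 + €0.27 + €11.40 = €54.05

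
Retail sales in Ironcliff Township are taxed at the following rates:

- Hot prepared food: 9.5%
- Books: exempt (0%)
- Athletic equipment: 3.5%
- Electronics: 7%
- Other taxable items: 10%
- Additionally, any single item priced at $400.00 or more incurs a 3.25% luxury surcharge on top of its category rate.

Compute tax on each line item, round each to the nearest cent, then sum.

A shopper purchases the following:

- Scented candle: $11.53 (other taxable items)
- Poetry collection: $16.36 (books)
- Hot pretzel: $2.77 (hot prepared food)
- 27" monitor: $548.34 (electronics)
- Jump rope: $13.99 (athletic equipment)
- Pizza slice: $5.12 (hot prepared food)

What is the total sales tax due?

Scented candle $11.53: other taxable items → 10% → $1.15
Poetry collection $16.36: books → 0% → $0.00
Hot pretzel $2.77: hot prepared food → 9.5% → $0.26
27" monitor $548.34: electronics → 7% + 3.25% surcharge = 10.25% → $56.20
Jump rope $13.99: athletic equipment → 3.5% → $0.49
Pizza slice $5.12: hot prepared food → 9.5% → $0.49
Total tax = $1.15 + $0.26 + $56.20 + $0.49 + $0.49 = $58.59

$58.59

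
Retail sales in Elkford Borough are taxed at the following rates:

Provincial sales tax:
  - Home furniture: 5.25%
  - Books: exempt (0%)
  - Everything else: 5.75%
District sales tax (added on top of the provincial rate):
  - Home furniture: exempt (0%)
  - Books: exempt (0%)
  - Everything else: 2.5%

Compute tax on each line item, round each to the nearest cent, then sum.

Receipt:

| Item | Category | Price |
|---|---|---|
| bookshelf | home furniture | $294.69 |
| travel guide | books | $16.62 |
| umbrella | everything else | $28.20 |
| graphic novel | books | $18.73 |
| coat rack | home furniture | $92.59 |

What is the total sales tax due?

Bookshelf $294.69: home furniture → 5.25% + 0% district = 5.25% → $15.47
Travel guide $16.62: books → 0% + 0% district = 0% → $0.00
Umbrella $28.20: everything else → 5.75% + 2.5% district = 8.25% → $2.33
Graphic novel $18.73: books → 0% + 0% district = 0% → $0.00
Coat rack $92.59: home furniture → 5.25% + 0% district = 5.25% → $4.86
Total tax = $15.47 + $2.33 + $4.86 = $22.66

$22.66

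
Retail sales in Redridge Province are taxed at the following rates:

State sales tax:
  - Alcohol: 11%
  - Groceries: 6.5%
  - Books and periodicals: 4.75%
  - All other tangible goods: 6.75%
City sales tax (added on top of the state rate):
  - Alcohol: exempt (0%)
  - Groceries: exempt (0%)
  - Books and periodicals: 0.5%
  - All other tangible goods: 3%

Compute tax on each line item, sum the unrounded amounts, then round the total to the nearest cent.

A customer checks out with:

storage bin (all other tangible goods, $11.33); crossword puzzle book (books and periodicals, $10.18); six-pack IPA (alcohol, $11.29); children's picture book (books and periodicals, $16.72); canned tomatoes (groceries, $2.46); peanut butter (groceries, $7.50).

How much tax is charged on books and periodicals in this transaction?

Crossword puzzle book $10.18: books and periodicals → 4.75% + 0.5% city = 5.25% → $0.53445
Children's picture book $16.72: books and periodicals → 4.75% + 0.5% city = 5.25% → $0.8778
Tax on books and periodicals: unrounded sum = $1.41225 → $1.41

$1.41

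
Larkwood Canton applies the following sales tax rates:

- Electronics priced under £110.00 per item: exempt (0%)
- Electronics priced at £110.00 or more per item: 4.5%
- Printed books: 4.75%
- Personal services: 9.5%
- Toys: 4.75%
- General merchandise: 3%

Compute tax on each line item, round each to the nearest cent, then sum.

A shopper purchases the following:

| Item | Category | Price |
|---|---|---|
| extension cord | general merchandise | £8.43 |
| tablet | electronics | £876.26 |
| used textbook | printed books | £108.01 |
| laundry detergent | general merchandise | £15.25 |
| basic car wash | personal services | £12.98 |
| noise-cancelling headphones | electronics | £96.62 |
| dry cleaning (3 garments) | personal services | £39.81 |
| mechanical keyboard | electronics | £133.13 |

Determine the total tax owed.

Extension cord £8.43: general merchandise → 3% → £0.25
Tablet £876.26: electronics, £110.00 or more → 4.5% → £39.43
Used textbook £108.01: printed books → 4.75% → £5.13
Laundry detergent £15.25: general merchandise → 3% → £0.46
Basic car wash £12.98: personal services → 9.5% → £1.23
Noise-cancelling headphones £96.62: electronics, under £110.00 → 0% → £0.00
Dry cleaning (3 garments) £39.81: personal services → 9.5% → £3.78
Mechanical keyboard £133.13: electronics, £110.00 or more → 4.5% → £5.99
Total tax = £0.25 + £39.43 + £5.13 + £0.46 + £1.23 + £3.78 + £5.99 = £56.27

£56.27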